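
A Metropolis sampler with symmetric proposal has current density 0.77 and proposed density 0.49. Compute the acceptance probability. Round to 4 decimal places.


For symmetric proposals, acceptance = min(1, pi(x*)/pi(x))
= min(1, 0.49/0.77)
= min(1, 0.6364) = 0.6364

0.6364


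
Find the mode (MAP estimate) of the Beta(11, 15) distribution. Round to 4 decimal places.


For Beta(a,b) with a,b > 1:
Mode = (a-1)/(a+b-2) = (11-1)/(26-2)
= 10/24 = 0.4167

0.4167


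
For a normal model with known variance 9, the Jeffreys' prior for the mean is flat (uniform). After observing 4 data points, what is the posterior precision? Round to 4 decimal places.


Jeffreys' prior for normal mean (known variance) is flat.
Prior precision = 0.
Posterior precision = prior_prec + n/sigma^2 = 0 + 4/9
= 0.4444

0.4444


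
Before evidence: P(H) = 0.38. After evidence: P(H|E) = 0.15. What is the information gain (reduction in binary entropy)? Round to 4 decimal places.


Prior entropy = 0.958
Posterior entropy = 0.6098
Information gain = 0.958 - 0.6098 = 0.3482

0.3482


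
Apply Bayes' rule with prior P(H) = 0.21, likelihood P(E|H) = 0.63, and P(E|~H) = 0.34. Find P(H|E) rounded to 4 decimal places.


Step 1: Compute marginal P(E) = P(E|H)P(H) + P(E|~H)P(~H)
= 0.63*0.21 + 0.34*0.79 = 0.4009
Step 2: P(H|E) = P(E|H)P(H)/P(E) = 0.1323/0.4009
= 0.33

0.33


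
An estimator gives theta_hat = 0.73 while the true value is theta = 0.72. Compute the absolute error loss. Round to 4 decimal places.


The absolute error loss is |theta_hat - theta|
= |0.73 - 0.72|
= 0.01

0.01


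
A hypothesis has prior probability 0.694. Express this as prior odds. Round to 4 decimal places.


Odds = P(H) / P(not H) = 0.694 / 0.306
= 2.268

2.268


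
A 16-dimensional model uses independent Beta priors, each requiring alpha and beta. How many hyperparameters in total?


Per parameter: 2 (alpha and beta).
Total = 16 * 2 = 32

32


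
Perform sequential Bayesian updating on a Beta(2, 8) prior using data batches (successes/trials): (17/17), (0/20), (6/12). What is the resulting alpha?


Accumulate successes: 23
Posterior alpha = prior alpha + sum of successes
= 2 + 23 = 25

25


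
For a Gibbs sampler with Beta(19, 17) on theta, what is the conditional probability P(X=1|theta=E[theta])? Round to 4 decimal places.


E[theta] = 19/(19+17) = 0.5278
P(X=1|theta) = theta = 0.5278

0.5278


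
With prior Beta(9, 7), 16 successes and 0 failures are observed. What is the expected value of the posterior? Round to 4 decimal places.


Posterior = Beta(25, 7)
E[theta] = alpha/(alpha+beta)
= 25/32 = 0.7812

0.7812


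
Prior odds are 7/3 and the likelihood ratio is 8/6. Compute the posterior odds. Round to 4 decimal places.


Posterior odds = prior odds * likelihood ratio
= (7/3) * (8/6)
= 56 / 18
= 3.1111

3.1111


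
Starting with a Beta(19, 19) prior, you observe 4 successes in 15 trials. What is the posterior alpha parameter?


For a Beta-Binomial conjugate model:
Posterior alpha = prior alpha + number of successes
= 19 + 4 = 23

23


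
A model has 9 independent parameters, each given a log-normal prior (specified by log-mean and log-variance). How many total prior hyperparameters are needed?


Each log-normal prior needs 2 hyperparameters (log-mean and log-variance).
Total = 2 * 9 = 18

18


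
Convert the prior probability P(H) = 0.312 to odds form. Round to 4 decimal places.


P(not H) = 1 - 0.312 = 0.688
Odds = 0.312 / 0.688 = 0.4535

0.4535


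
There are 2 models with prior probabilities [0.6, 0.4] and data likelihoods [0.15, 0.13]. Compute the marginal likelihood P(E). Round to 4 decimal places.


P(E) = sum over models of P(M_i) * P(E|M_i)
= 0.6*0.15 + 0.4*0.13
= 0.142

0.142


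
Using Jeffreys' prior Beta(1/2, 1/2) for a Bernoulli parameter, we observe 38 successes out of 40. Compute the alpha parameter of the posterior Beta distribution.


Conjugate update: Beta(0.5 + k, 0.5 + n - k).
k = 38, n - k = 2
Posterior alpha = 0.5 + k = 0.5 + 38 = 38.5

38.5


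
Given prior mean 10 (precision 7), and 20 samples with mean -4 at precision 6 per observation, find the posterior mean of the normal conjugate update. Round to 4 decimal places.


The posterior mean is a precision-weighted average of prior and data.
Post. prec. = 7 + 120 = 127
Post. mean = (70 + -480)/127 = -410/127 = -3.2283

-3.2283


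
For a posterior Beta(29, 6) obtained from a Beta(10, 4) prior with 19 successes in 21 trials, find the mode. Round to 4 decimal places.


Mode = (alpha - 1) / (alpha + beta - 2)
= 28 / 33
= 0.8485

0.8485


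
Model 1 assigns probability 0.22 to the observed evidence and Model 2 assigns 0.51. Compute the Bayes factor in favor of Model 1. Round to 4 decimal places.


BF = P(data|M1) / P(data|M2)
= 0.22 / 0.51 = 0.4314

0.4314


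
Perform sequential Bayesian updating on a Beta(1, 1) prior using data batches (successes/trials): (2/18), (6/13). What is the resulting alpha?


Accumulate successes: 8
Posterior alpha = prior alpha + sum of successes
= 1 + 8 = 9

9


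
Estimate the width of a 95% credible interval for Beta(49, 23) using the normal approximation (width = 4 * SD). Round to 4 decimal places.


For Beta(a,b): Var = ab/((a+b)^2(a+b+1))
Var = 0.003, SD = 0.0546
Approximate 95% CI width = 4 * 0.0546 = 0.2183

0.2183


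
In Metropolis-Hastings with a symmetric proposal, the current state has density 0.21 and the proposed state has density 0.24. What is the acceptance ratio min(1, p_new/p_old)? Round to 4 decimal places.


Ratio = p_new / p_old = 0.24 / 0.21 = 1.1429
Acceptance = min(1, 1.1429) = 1.0

1.0


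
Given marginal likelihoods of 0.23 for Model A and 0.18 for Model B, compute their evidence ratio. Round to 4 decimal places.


Ratio = ML(A) / ML(B) = 0.23/0.18
= 1.2778

1.2778


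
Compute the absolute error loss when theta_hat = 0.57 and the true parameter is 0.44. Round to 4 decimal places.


L = |theta_hat - theta_true|
= |0.57 - 0.44| = 0.13

0.13


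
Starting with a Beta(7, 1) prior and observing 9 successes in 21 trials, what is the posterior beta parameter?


Posterior beta = prior beta + failures
Failures = 21 - 9 = 12
beta_post = 1 + 12 = 13

13


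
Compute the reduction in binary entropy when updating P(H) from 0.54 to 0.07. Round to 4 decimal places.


H_before = -p*log2(p) - (1-p)*log2(1-p) for p=0.54: 0.9954
H_after for p=0.07: 0.3659
Reduction = 0.9954 - 0.3659 = 0.6295

0.6295


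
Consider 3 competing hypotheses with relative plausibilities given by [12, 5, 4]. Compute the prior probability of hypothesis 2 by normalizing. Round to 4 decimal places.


Sum of weights = 12 + 5 + 4 = 21
Normalized prior for H2 = 5 / 21
= 0.2381

0.2381


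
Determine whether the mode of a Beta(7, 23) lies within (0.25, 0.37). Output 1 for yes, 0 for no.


First find the mode: (a-1)/(a+b-2) = 0.2143
Is 0.2143 in (0.25, 0.37)? 0

0


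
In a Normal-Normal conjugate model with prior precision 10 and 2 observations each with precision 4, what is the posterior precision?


Posterior precision = prior precision + n * observation precision
= 10 + 2 * 4
= 10 + 8 = 18

18


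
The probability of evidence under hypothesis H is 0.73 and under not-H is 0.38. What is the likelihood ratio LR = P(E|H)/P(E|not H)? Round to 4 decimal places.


LR = 0.73 / 0.38
= 1.9211

1.9211


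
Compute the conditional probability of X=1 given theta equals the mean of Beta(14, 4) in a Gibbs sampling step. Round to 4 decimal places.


Mean of Beta(14, 4) = 0.7778
P(X=1 | theta=0.7778) = 0.7778

0.7778


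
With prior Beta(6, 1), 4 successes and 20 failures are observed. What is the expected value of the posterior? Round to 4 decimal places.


Posterior = Beta(10, 21)
E[theta] = alpha/(alpha+beta)
= 10/31 = 0.3226

0.3226


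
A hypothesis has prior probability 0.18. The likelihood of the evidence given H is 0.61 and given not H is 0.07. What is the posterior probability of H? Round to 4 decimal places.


Using Bayes' theorem:
P(E) = 0.18 * 0.61 + 0.82 * 0.07
P(E) = 0.1672
P(H|E) = (0.18 * 0.61) / 0.1672 = 0.6567

0.6567


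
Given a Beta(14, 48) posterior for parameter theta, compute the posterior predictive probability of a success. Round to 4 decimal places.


For a Beta-Bernoulli model, the predictive probability is the mean:
P(success) = 14/(14+48) = 14/62 = 0.2258

0.2258


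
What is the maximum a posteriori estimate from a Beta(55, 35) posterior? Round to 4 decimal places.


The MAP estimate equals the mode of the distribution.
Mode of Beta(a,b) = (a-1)/(a+b-2)
= 54/88
= 0.6136

0.6136


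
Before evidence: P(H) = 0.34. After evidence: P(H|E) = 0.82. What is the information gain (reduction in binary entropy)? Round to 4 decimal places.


Prior entropy = 0.9248
Posterior entropy = 0.6801
Information gain = 0.9248 - 0.6801 = 0.2447

0.2447


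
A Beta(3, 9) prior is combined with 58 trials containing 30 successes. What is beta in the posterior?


In conjugate updating:
beta_posterior = beta_prior + (n - k)
= 9 + (58 - 30)
= 9 + 28 = 37

37


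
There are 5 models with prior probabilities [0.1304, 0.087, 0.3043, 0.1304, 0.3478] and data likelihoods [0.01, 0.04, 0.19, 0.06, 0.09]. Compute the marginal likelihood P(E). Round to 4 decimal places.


P(E) = sum over models of P(M_i) * P(E|M_i)
= 0.1304*0.01 + 0.087*0.04 + 0.3043*0.19 + 0.1304*0.06 + 0.3478*0.09
= 0.1017

0.1017


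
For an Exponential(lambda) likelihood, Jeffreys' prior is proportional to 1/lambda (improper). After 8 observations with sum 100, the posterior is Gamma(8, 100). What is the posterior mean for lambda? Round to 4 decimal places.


Posterior = Gamma(n, sum_x) = Gamma(8, 100)
Posterior mean = shape/rate = 8/100
= 0.08

0.08


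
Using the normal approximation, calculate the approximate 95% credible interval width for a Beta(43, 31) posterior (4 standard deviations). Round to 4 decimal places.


Var(Beta) = 43*31/(74^2 * 75) = 0.0032
SD = 0.057
Width ~ 4*SD = 0.2279

0.2279


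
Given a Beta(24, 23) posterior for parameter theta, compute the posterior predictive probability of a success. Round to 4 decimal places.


For a Beta-Bernoulli model, the predictive probability is the mean:
P(success) = 24/(24+23) = 24/47 = 0.5106

0.5106


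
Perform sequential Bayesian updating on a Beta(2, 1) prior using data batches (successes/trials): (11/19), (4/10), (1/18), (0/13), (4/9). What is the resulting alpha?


Accumulate successes: 20
Posterior alpha = prior alpha + sum of successes
= 2 + 20 = 22

22


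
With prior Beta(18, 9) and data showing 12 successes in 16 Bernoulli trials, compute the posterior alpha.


Conjugate update: alpha_posterior = alpha_prior + k
= 18 + 12 = 30

30


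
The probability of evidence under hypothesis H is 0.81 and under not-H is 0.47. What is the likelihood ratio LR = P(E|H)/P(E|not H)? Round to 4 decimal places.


LR = 0.81 / 0.47
= 1.7234

1.7234


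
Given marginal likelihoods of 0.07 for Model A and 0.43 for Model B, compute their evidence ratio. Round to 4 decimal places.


Ratio = ML(A) / ML(B) = 0.07/0.43
= 0.1628

0.1628


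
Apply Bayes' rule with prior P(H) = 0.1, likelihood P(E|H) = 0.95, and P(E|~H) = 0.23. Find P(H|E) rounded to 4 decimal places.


Step 1: Compute marginal P(E) = P(E|H)P(H) + P(E|~H)P(~H)
= 0.95*0.1 + 0.23*0.9 = 0.302
Step 2: P(H|E) = P(E|H)P(H)/P(E) = 0.095/0.302
= 0.3146

0.3146


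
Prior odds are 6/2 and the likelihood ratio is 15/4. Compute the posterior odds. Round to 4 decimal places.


Posterior odds = prior odds * likelihood ratio
= (6/2) * (15/4)
= 90 / 8
= 11.25

11.25


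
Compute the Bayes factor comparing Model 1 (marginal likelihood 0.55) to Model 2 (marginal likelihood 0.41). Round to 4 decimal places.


BF12 = marginal likelihood of M1 / marginal likelihood of M2
= 0.55/0.41
= 1.3415

1.3415


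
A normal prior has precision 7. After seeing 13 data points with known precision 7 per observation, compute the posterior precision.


In the conjugate normal model, precisions add:
tau_posterior = tau_prior + n * tau_data
= 7 + 13*7 = 98

98


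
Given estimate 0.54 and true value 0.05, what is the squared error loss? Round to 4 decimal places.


Squared error = (estimate - true)^2
Difference = 0.49
Loss = 0.49^2 = 0.2401

0.2401


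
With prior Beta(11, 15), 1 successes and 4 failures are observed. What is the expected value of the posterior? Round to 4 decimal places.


Posterior = Beta(12, 19)
E[theta] = alpha/(alpha+beta)
= 12/31 = 0.3871

0.3871


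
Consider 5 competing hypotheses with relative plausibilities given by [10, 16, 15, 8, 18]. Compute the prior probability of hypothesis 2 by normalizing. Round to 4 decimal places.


Sum of weights = 10 + 16 + 15 + 8 + 18 = 67
Normalized prior for H2 = 16 / 67
= 0.2388

0.2388


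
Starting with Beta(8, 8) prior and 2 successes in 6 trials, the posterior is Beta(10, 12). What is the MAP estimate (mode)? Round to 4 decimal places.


The mode of Beta(a, b) when a > 1 and b > 1 is (a-1)/(a+b-2)
= (10 - 1) / (10 + 12 - 2)
= 9 / 20
= 0.45

0.45


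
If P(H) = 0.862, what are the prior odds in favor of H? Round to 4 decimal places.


Prior odds = P(H) / (1 - P(H))
= 0.862 / 0.138
= 6.2464

6.2464


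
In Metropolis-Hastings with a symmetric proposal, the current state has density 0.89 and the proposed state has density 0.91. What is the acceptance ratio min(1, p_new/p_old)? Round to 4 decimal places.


Ratio = p_new / p_old = 0.91 / 0.89 = 1.0225
Acceptance = min(1, 1.0225) = 1.0

1.0


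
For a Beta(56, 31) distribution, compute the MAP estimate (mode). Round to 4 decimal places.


MAP = mode = (a-1)/(a+b-2)
= (56-1)/(56+31-2)
= 55/85 = 0.6471

0.6471


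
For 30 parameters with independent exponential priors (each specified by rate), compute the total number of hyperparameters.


A exponential prior has 1 hyperparameter per parameter.
Total = 30 * 1 = 30

30


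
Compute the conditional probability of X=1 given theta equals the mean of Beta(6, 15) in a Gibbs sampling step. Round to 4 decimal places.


Mean of Beta(6, 15) = 0.2857
P(X=1 | theta=0.2857) = 0.2857

0.2857


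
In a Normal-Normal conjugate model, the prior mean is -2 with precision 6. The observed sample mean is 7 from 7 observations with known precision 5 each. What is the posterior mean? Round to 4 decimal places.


Posterior precision = tau0 + n*tau = 6 + 7*5 = 41
Posterior mean = (tau0*mu0 + n*tau*xbar) / posterior_precision
= (6*-2 + 7*5*7) / 41
= 233 / 41 = 5.6829

5.6829


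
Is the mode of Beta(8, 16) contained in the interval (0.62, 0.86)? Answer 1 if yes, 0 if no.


Mode = (a-1)/(a+b-2) = 7/22 = 0.3182
Interval: (0.62, 0.86)
Contains mode? 0

0


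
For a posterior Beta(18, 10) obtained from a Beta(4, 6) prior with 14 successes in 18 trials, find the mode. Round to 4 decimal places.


Mode = (alpha - 1) / (alpha + beta - 2)
= 17 / 26
= 0.6538

0.6538


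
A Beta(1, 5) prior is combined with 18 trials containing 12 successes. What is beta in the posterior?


In conjugate updating:
beta_posterior = beta_prior + (n - k)
= 5 + (18 - 12)
= 5 + 6 = 11

11


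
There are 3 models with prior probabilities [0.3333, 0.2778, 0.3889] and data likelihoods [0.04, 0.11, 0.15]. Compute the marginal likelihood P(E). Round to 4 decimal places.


P(E) = sum over models of P(M_i) * P(E|M_i)
= 0.3333*0.04 + 0.2778*0.11 + 0.3889*0.15
= 0.1022

0.1022


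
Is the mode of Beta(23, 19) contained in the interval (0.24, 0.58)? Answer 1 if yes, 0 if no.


Mode = (a-1)/(a+b-2) = 22/40 = 0.55
Interval: (0.24, 0.58)
Contains mode? 1

1


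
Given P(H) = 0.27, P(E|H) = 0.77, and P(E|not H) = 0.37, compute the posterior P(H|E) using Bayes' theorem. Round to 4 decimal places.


By Bayes' theorem: P(H|E) = P(E|H)*P(H) / P(E)
P(E) = P(E|H)*P(H) + P(E|not H)*P(not H)
P(E) = 0.77*0.27 + 0.37*0.73 = 0.478
P(H|E) = 0.77*0.27 / 0.478 = 0.4349

0.4349


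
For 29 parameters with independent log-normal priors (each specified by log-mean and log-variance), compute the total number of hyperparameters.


A log-normal prior has 2 hyperparameters per parameter.
Total = 29 * 2 = 58

58


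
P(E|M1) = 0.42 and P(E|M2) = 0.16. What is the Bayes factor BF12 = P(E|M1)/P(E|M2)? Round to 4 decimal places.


Bayes factor BF12 = P(E|M1) / P(E|M2)
= 0.42 / 0.16
= 2.625

2.625


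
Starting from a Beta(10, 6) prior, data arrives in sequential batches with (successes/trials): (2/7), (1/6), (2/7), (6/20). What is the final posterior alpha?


In sequential Bayesian updating, we sum all successes.
Total successes = 11
Final alpha = 10 + 11 = 21

21


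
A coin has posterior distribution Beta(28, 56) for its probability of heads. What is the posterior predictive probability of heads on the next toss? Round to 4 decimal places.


Posterior predictive = E[theta] = alpha/(alpha+beta)
= 28/84
= 0.3333

0.3333


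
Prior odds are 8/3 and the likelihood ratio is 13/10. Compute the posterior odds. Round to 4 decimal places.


Posterior odds = prior odds * likelihood ratio
= (8/3) * (13/10)
= 104 / 30
= 3.4667

3.4667


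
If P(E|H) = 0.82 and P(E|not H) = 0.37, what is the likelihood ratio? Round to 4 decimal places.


Likelihood ratio = P(E|H) / P(E|not H)
= 0.82 / 0.37
= 2.2162

2.2162


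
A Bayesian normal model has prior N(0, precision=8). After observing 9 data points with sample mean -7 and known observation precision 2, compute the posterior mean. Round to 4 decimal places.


Posterior mean = (prior_precision * prior_mean + n * data_precision * data_mean) / (prior_precision + n * data_precision)
Numerator = 8*0 + 9*2*-7 = -126
Denominator = 8 + 9*2 = 26
Posterior mean = -4.8462

-4.8462


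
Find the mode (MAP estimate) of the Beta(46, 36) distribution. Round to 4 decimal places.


For Beta(a,b) with a,b > 1:
Mode = (a-1)/(a+b-2) = (46-1)/(82-2)
= 45/80 = 0.5625

0.5625


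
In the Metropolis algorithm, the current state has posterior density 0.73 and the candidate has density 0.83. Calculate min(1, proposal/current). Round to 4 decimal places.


Ratio = 0.83/0.73 = 1.137
Acceptance probability = min(1, 1.137)
= 1.0

1.0


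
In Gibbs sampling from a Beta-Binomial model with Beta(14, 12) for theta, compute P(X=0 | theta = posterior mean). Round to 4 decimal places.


Posterior mean = alpha/(alpha+beta) = 14/26 = 0.5385
P(X=0|theta=mean) = 1 - theta = 0.4615

0.4615


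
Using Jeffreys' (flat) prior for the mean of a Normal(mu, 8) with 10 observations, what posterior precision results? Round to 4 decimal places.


Flat prior means prior precision is 0.
Posterior precision = n / sigma^2 = 10/8 = 1.25

1.25


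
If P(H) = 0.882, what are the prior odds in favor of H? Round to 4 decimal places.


Prior odds = P(H) / (1 - P(H))
= 0.882 / 0.118
= 7.4746

7.4746


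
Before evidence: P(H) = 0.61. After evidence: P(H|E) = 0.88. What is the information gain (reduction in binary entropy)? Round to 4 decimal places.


Prior entropy = 0.9648
Posterior entropy = 0.5294
Information gain = 0.9648 - 0.5294 = 0.4354

0.4354


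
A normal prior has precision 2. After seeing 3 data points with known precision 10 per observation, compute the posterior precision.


In the conjugate normal model, precisions add:
tau_posterior = tau_prior + n * tau_data
= 2 + 3*10 = 32

32


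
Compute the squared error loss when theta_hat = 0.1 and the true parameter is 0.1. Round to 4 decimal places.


L = (theta_hat - theta_true)^2
= (0.1 - 0.1)^2
= 0.0^2 = 0.0

0.0


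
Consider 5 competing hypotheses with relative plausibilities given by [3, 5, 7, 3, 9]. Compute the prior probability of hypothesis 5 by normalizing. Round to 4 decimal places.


Sum of weights = 3 + 5 + 7 + 3 + 9 = 27
Normalized prior for H5 = 9 / 27
= 0.3333

0.3333


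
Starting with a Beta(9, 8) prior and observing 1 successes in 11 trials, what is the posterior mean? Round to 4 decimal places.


Posterior parameters: alpha = 9 + 1 = 10
beta = 8 + 10 = 18
Posterior mean = alpha / (alpha + beta) = 10 / 28
= 0.3571

0.3571


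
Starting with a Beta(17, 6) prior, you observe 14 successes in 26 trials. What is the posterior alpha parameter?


For a Beta-Binomial conjugate model:
Posterior alpha = prior alpha + number of successes
= 17 + 14 = 31

31


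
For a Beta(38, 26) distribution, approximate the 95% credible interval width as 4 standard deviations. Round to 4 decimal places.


Variance of Beta(a,b) = ab / ((a+b)^2 * (a+b+1))
= 38*26 / ((64)^2 * 65)
= 0.0037
SD = sqrt(0.0037) = 0.0609
Width = 4 * SD = 0.2437

0.2437


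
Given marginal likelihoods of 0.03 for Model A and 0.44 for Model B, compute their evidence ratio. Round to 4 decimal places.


Ratio = ML(A) / ML(B) = 0.03/0.44
= 0.0682

0.0682


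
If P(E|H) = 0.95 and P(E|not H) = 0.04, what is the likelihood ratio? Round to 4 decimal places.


Likelihood ratio = P(E|H) / P(E|not H)
= 0.95 / 0.04
= 23.75

23.75


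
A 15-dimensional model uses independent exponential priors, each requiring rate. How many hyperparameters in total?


Per parameter: 1 (rate).
Total = 15 * 1 = 15

15


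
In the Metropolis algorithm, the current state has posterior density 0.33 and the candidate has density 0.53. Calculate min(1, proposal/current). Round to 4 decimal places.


Ratio = 0.53/0.33 = 1.6061
Acceptance probability = min(1, 1.6061)
= 1.0

1.0


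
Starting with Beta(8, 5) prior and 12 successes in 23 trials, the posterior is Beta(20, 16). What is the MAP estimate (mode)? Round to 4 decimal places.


The mode of Beta(a, b) when a > 1 and b > 1 is (a-1)/(a+b-2)
= (20 - 1) / (20 + 16 - 2)
= 19 / 34
= 0.5588

0.5588


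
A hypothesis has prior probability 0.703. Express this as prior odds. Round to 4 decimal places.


Odds = P(H) / P(not H) = 0.703 / 0.297
= 2.367

2.367


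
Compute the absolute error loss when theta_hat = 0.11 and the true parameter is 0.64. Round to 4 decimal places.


L = |theta_hat - theta_true|
= |0.11 - 0.64| = 0.53

0.53


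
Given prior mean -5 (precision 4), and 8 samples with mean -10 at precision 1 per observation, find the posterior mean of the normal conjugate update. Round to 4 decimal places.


The posterior mean is a precision-weighted average of prior and data.
Post. prec. = 4 + 8 = 12
Post. mean = (-20 + -80)/12 = -100/12 = -8.3333

-8.3333


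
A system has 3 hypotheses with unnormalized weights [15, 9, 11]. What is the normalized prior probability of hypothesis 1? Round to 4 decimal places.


The normalized prior is the weight divided by the total.
Total weight = 35
P(H1) = 15 / 35 = 0.4286

0.4286


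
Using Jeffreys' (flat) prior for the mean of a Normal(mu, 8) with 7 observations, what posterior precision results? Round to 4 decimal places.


Flat prior means prior precision is 0.
Posterior precision = n / sigma^2 = 7/8 = 0.875

0.875


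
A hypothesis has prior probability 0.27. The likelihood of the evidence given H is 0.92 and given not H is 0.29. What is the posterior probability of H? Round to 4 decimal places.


Using Bayes' theorem:
P(E) = 0.27 * 0.92 + 0.73 * 0.29
P(E) = 0.4601
P(H|E) = (0.27 * 0.92) / 0.4601 = 0.5399

0.5399


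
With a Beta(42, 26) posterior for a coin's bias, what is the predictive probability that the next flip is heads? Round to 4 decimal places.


The predictive probability equals the posterior mean.
P(next = heads) = alpha / (alpha + beta)
= 42 / 68 = 0.6176

0.6176


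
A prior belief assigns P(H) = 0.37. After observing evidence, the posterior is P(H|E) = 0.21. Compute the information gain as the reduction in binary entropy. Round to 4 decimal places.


H(prior) = -0.37*log2(0.37) - 0.63*log2(0.63)
= 0.9507
H(post) = -0.21*log2(0.21) - 0.79*log2(0.79)
= 0.7415
IG = 0.9507 - 0.7415 = 0.2092

0.2092


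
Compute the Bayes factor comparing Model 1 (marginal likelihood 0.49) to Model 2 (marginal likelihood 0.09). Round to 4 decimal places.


BF12 = marginal likelihood of M1 / marginal likelihood of M2
= 0.49/0.09
= 5.4444

5.4444


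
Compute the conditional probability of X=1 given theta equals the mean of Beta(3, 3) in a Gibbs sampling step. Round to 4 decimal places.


Mean of Beta(3, 3) = 0.5
P(X=1 | theta=0.5) = 0.5

0.5


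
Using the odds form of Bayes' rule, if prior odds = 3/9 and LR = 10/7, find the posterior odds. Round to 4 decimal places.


Bayes' rule in odds form: posterior odds = prior odds * LR
= (3 * 10) / (9 * 7)
= 30/63 = 0.4762

0.4762


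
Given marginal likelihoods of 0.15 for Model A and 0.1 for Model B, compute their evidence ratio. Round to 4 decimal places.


Ratio = ML(A) / ML(B) = 0.15/0.1
= 1.5

1.5


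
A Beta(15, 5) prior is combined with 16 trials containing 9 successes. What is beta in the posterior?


In conjugate updating:
beta_posterior = beta_prior + (n - k)
= 5 + (16 - 9)
= 5 + 7 = 12

12


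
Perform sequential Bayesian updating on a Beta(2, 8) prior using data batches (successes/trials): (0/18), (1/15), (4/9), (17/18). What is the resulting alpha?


Accumulate successes: 22
Posterior alpha = prior alpha + sum of successes
= 2 + 22 = 24

24


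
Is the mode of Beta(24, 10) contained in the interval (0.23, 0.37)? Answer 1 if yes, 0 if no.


Mode = (a-1)/(a+b-2) = 23/32 = 0.7188
Interval: (0.23, 0.37)
Contains mode? 0

0


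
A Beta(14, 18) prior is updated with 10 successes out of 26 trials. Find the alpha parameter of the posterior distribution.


In the Beta-Binomial conjugate update:
alpha_post = alpha_prior + successes
= 14 + 10
= 24

24


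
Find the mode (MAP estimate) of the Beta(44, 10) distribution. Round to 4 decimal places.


For Beta(a,b) with a,b > 1:
Mode = (a-1)/(a+b-2) = (44-1)/(54-2)
= 43/52 = 0.8269

0.8269


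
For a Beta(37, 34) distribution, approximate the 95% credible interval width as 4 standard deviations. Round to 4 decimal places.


Variance of Beta(a,b) = ab / ((a+b)^2 * (a+b+1))
= 37*34 / ((71)^2 * 72)
= 0.0035
SD = sqrt(0.0035) = 0.0589
Width = 4 * SD = 0.2355

0.2355


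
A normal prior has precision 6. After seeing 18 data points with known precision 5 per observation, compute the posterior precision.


In the conjugate normal model, precisions add:
tau_posterior = tau_prior + n * tau_data
= 6 + 18*5 = 96

96


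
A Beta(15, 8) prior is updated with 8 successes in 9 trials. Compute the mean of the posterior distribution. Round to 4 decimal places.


After update: Beta(23, 9)
Mean = 23 / (23 + 9) = 23 / 32
= 0.7188

0.7188


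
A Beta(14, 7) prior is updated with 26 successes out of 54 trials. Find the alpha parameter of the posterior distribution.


In the Beta-Binomial conjugate update:
alpha_post = alpha_prior + successes
= 14 + 26
= 40

40


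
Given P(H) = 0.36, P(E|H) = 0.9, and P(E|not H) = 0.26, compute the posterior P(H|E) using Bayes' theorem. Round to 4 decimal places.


By Bayes' theorem: P(H|E) = P(E|H)*P(H) / P(E)
P(E) = P(E|H)*P(H) + P(E|not H)*P(not H)
P(E) = 0.9*0.36 + 0.26*0.64 = 0.4904
P(H|E) = 0.9*0.36 / 0.4904 = 0.6607

0.6607


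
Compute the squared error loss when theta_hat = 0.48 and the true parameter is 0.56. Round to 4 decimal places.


L = (theta_hat - theta_true)^2
= (0.48 - 0.56)^2
= -0.08^2 = 0.0064

0.0064


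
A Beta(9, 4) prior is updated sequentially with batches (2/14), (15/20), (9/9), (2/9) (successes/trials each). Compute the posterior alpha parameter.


Sequential conjugate updating is equivalent to a single batch update.
Total successes across all batches = 28
alpha_posterior = alpha_prior + total_successes = 9 + 28
= 37

37


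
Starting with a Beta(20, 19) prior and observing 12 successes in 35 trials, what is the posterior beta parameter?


Posterior beta = prior beta + failures
Failures = 35 - 12 = 23
beta_post = 19 + 23 = 42

42


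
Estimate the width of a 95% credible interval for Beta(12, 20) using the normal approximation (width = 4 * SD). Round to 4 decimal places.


For Beta(a,b): Var = ab/((a+b)^2(a+b+1))
Var = 0.0071, SD = 0.0843
Approximate 95% CI width = 4 * 0.0843 = 0.3371

0.3371


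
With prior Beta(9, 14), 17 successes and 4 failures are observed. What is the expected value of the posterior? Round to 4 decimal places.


Posterior = Beta(26, 18)
E[theta] = alpha/(alpha+beta)
= 26/44 = 0.5909

0.5909


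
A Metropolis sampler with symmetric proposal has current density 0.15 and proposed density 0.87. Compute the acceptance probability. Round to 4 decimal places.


For symmetric proposals, acceptance = min(1, pi(x*)/pi(x))
= min(1, 0.87/0.15)
= min(1, 5.8) = 1.0

1.0


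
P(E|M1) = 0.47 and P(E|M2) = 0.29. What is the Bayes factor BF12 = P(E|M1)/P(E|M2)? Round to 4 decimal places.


Bayes factor BF12 = P(E|M1) / P(E|M2)
= 0.47 / 0.29
= 1.6207

1.6207


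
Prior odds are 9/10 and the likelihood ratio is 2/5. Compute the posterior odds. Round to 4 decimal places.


Posterior odds = prior odds * likelihood ratio
= (9/10) * (2/5)
= 18 / 50
= 0.36

0.36


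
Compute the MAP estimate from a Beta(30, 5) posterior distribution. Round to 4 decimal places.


MAP = mode of Beta distribution
= (alpha - 1)/(alpha + beta - 2)
= (30-1)/(30+5-2)
= 29/33 = 0.8788

0.8788


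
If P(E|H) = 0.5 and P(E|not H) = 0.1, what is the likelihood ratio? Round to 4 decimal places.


Likelihood ratio = P(E|H) / P(E|not H)
= 0.5 / 0.1
= 5.0

5.0


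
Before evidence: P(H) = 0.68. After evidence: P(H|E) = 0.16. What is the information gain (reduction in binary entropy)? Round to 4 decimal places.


Prior entropy = 0.9044
Posterior entropy = 0.6343
Information gain = 0.9044 - 0.6343 = 0.2701

0.2701


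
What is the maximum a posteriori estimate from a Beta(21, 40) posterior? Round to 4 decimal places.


The MAP estimate equals the mode of the distribution.
Mode of Beta(a,b) = (a-1)/(a+b-2)
= 20/59
= 0.339

0.339


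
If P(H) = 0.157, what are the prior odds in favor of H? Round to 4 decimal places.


Prior odds = P(H) / (1 - P(H))
= 0.157 / 0.843
= 0.1862

0.1862


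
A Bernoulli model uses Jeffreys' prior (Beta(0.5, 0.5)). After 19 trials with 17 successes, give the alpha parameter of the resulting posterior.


Posterior = Beta(prior_alpha + successes, prior_beta + failures)
= Beta(0.5 + 17, 0.5 + 2)
Posterior alpha = 0.5 + k = 0.5 + 17 = 17.5

17.5


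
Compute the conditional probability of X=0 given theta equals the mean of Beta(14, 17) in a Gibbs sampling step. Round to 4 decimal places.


Mean of Beta(14, 17) = 0.4516
P(X=0 | theta=0.4516) = 0.5484

0.5484


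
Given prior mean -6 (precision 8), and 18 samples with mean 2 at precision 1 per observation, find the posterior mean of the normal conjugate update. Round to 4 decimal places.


The posterior mean is a precision-weighted average of prior and data.
Post. prec. = 8 + 18 = 26
Post. mean = (-48 + 36)/26 = -12/26 = -0.4615

-0.4615


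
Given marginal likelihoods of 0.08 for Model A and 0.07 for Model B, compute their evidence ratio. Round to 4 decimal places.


Ratio = ML(A) / ML(B) = 0.08/0.07
= 1.1429

1.1429


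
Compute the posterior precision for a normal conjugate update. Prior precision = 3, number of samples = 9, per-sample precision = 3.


tau_post = tau_0 + n * tau
= 3 + 9 * 3 = 30

30


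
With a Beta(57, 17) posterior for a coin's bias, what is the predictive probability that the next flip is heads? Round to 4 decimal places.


The predictive probability equals the posterior mean.
P(next = heads) = alpha / (alpha + beta)
= 57 / 74 = 0.7703

0.7703


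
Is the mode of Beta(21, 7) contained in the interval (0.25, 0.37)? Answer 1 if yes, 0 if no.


Mode = (a-1)/(a+b-2) = 20/26 = 0.7692
Interval: (0.25, 0.37)
Contains mode? 0

0


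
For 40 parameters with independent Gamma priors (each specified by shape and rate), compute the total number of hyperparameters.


A Gamma prior has 2 hyperparameters per parameter.
Total = 40 * 2 = 80

80


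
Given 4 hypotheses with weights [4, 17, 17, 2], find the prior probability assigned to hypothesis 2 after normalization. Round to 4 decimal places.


To normalize, divide each weight by the sum of all weights.
Sum = 40
Prior(H2) = 17/40 = 0.425

0.425


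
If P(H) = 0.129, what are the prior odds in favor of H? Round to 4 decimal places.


Prior odds = P(H) / (1 - P(H))
= 0.129 / 0.871
= 0.1481

0.1481


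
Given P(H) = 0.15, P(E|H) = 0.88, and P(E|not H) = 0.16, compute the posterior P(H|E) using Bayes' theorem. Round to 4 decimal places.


By Bayes' theorem: P(H|E) = P(E|H)*P(H) / P(E)
P(E) = P(E|H)*P(H) + P(E|not H)*P(not H)
P(E) = 0.88*0.15 + 0.16*0.85 = 0.268
P(H|E) = 0.88*0.15 / 0.268 = 0.4925

0.4925


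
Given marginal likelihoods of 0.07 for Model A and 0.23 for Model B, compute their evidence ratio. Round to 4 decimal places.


Ratio = ML(A) / ML(B) = 0.07/0.23
= 0.3043

0.3043


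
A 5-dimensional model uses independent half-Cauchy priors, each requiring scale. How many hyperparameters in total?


Per parameter: 1 (scale).
Total = 5 * 1 = 5

5


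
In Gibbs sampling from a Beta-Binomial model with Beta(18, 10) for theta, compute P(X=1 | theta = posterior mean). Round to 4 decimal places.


Posterior mean = alpha/(alpha+beta) = 18/28 = 0.6429
P(X=1|theta=mean) = theta = 0.6429

0.6429


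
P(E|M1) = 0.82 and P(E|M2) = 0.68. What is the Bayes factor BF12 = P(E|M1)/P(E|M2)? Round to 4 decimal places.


Bayes factor BF12 = P(E|M1) / P(E|M2)
= 0.82 / 0.68
= 1.2059

1.2059


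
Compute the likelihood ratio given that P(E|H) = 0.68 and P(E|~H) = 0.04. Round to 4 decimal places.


LR = P(E|H) / P(E|~H)
= 0.68 / 0.04 = 17.0

17.0


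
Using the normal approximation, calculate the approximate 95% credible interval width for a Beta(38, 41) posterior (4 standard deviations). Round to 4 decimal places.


Var(Beta) = 38*41/(79^2 * 80) = 0.0031
SD = 0.0559
Width ~ 4*SD = 0.2234

0.2234


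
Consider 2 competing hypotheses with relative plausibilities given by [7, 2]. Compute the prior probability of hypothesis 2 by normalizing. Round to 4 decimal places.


Sum of weights = 7 + 2 = 9
Normalized prior for H2 = 2 / 9
= 0.2222

0.2222


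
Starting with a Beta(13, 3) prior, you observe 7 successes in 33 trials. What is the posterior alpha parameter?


For a Beta-Binomial conjugate model:
Posterior alpha = prior alpha + number of successes
= 13 + 7 = 20

20


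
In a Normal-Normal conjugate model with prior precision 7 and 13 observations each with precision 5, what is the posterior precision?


Posterior precision = prior precision + n * observation precision
= 7 + 13 * 5
= 7 + 65 = 72

72


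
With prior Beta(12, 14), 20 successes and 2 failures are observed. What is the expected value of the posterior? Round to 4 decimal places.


Posterior = Beta(32, 16)
E[theta] = alpha/(alpha+beta)
= 32/48 = 0.6667

0.6667


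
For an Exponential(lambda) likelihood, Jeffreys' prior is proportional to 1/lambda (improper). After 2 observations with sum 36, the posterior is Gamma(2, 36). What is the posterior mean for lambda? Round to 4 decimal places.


Posterior = Gamma(n, sum_x) = Gamma(2, 36)
Posterior mean = shape/rate = 2/36
= 0.0556

0.0556


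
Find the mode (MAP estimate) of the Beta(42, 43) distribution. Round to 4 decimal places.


For Beta(a,b) with a,b > 1:
Mode = (a-1)/(a+b-2) = (42-1)/(85-2)
= 41/83 = 0.494

0.494


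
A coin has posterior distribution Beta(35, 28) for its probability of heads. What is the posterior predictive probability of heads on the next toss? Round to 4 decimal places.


Posterior predictive = E[theta] = alpha/(alpha+beta)
= 35/63
= 0.5556

0.5556


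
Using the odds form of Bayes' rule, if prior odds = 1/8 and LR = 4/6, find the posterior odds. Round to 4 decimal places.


Bayes' rule in odds form: posterior odds = prior odds * LR
= (1 * 4) / (8 * 6)
= 4/48 = 0.0833

0.0833


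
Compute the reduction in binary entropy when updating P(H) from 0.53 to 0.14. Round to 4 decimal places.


H_before = -p*log2(p) - (1-p)*log2(1-p) for p=0.53: 0.9974
H_after for p=0.14: 0.5842
Reduction = 0.9974 - 0.5842 = 0.4132

0.4132


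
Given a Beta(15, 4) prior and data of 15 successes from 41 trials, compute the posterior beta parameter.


Number of failures = 41 - 15 = 26
Posterior beta = 4 + 26 = 30

30


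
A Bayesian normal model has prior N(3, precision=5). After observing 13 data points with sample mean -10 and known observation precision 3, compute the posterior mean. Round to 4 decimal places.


Posterior mean = (prior_precision * prior_mean + n * data_precision * data_mean) / (prior_precision + n * data_precision)
Numerator = 5*3 + 13*3*-10 = -375
Denominator = 5 + 13*3 = 44
Posterior mean = -8.5227

-8.5227


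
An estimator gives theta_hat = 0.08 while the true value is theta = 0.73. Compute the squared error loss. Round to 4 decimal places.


The squared error loss is (theta_hat - theta)^2
= (0.08 - 0.73)^2
= (-0.65)^2 = 0.4225

0.4225


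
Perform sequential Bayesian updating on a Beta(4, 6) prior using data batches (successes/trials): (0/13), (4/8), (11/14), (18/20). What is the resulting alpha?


Accumulate successes: 33
Posterior alpha = prior alpha + sum of successes
= 4 + 33 = 37

37


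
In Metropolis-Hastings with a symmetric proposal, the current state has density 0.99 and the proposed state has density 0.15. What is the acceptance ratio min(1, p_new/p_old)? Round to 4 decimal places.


Ratio = p_new / p_old = 0.15 / 0.99 = 0.1515
Acceptance = min(1, 0.1515) = 0.1515

0.1515


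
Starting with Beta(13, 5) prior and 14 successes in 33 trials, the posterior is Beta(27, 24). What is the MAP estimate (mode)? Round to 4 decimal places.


The mode of Beta(a, b) when a > 1 and b > 1 is (a-1)/(a+b-2)
= (27 - 1) / (27 + 24 - 2)
= 26 / 49
= 0.5306

0.5306


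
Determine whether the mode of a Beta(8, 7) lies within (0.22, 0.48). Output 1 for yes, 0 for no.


First find the mode: (a-1)/(a+b-2) = 0.5385
Is 0.5385 in (0.22, 0.48)? 0

0


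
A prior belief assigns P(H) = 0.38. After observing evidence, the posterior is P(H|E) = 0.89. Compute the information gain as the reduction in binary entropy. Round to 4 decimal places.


H(prior) = -0.38*log2(0.38) - 0.62*log2(0.62)
= 0.958
H(post) = -0.89*log2(0.89) - 0.11*log2(0.11)
= 0.4999
IG = 0.958 - 0.4999 = 0.4581

0.4581


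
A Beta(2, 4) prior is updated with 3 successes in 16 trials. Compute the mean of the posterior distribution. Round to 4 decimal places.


After update: Beta(5, 17)
Mean = 5 / (5 + 17) = 5 / 22
= 0.2273

0.2273


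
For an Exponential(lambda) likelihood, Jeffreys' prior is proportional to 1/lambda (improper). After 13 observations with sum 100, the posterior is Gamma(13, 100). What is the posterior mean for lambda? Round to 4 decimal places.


Posterior = Gamma(n, sum_x) = Gamma(13, 100)
Posterior mean = shape/rate = 13/100
= 0.13

0.13


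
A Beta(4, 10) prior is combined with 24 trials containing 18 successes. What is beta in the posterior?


In conjugate updating:
beta_posterior = beta_prior + (n - k)
= 10 + (24 - 18)
= 10 + 6 = 16

16


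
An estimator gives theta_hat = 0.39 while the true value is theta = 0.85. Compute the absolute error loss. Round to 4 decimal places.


The absolute error loss is |theta_hat - theta|
= |0.39 - 0.85|
= 0.46

0.46


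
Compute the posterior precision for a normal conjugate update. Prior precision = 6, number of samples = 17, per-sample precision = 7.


tau_post = tau_0 + n * tau
= 6 + 17 * 7 = 125

125


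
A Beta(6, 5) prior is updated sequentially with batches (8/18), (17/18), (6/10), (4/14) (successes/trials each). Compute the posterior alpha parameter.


Sequential conjugate updating is equivalent to a single batch update.
Total successes across all batches = 35
alpha_posterior = alpha_prior + total_successes = 6 + 35
= 41

41
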